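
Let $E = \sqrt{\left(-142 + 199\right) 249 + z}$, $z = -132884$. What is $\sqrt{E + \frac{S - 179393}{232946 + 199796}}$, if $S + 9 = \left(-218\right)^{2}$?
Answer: $\frac{\sqrt{-14267287369 + 46816409641 i \sqrt{118691}}}{216371} \approx 13.119 + 13.131 i$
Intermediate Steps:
$S = 47515$ ($S = -9 + \left(-218\right)^{2} = -9 + 47524 = 47515$)
$E = i \sqrt{118691}$ ($E = \sqrt{\left(-142 + 199\right) 249 - 132884} = \sqrt{57 \cdot 249 - 132884} = \sqrt{14193 - 132884} = \sqrt{-118691} = i \sqrt{118691} \approx 344.52 i$)
$\sqrt{E + \frac{S - 179393}{232946 + 199796}} = \sqrt{i \sqrt{118691} + \frac{47515 - 179393}{232946 + 199796}} = \sqrt{i \sqrt{118691} - \frac{131878}{432742}} = \sqrt{i \sqrt{118691} - \frac{65939}{216371}} = \sqrt{- \frac{65939}{216371} + i \sqrt{118691}}$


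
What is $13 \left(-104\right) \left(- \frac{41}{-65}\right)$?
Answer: $- \frac{4264}{5} \approx -852.8$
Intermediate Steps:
$13 \left(-104\right) \left(- \frac{41}{-65}\right) = - 1352 \left(\left(-41\right) \left(- \frac{1}{65}\right)\right) = \left(-1352\right) \frac{41}{65} = - \frac{4264}{5}$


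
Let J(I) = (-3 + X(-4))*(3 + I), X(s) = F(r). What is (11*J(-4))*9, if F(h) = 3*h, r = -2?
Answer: 891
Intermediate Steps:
X(s) = -6 (X(s) = 3*(-2) = -6)
J(I) = -27 - 9*I (J(I) = (-3 - 6)*(3 + I) = -9*(3 + I) = -27 - 9*I)
(11*J(-4))*9 = (11*(-27 - 9*(-4)))*9 = (11*(-27 + 36))*9 = (11*9)*9 = 99*9 = 891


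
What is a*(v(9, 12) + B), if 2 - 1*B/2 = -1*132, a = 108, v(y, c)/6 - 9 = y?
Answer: 40608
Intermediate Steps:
v(y, c) = 54 + 6*y
B = 268 (B = 4 - (-2)*132 = 4 - 2*(-132) = 4 + 264 = 268)
a*(v(9, 12) + B) = 108*((54 + 6*9) + 268) = 108*((54 + 54) + 268) = 108*(108 + 268) = 108*376 = 40608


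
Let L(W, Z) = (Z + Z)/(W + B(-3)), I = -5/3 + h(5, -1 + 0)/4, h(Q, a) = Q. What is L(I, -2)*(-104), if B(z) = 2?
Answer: 4992/19 ≈ 262.74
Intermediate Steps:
I = -5/12 (I = -5/3 + 5/4 = -5/12 ≈ -0.41667)
L(W, Z) = 2*Z/(2 + W) (L(W, Z) = (Z + Z)/(W + 2) = (2*Z)/(2 + W) = 2*Z/(2 + W))
L(I, -2)*(-104) = (2*(-2)/(2 - 5/12))*(-104) = (2*(-2)/(19/12))*(-104) = (2*(-2)*(12/19))*(-104) = -48/19*(-104) = 4992/19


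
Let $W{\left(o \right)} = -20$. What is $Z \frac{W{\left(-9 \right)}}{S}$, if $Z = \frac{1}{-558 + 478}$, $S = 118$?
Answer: $\frac{1}{472} \approx 0.0021186$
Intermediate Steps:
$Z = - \frac{1}{80}$ ($Z = \frac{1}{-80} = - \frac{1}{80} \approx -0.0125$)
$Z \frac{W{\left(-9 \right)}}{S} = - \frac{\left(-20\right) \frac{1}{118}}{80} = \left(- \frac{1}{80}\right) \left(- \frac{10}{59}\right) = \frac{1}{472}$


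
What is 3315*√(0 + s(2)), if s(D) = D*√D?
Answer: 3315*2^(¾) ≈ 5575.1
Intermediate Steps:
s(D) = D^(3/2)
3315*√(0 + s(2)) = 3315*√(0 + 2^(3/2)) = 3315*√(0 + 2*√2) = 3315*√(2*√2) = 3315*2^(¾)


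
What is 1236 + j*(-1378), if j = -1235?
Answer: 1703066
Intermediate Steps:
1236 + j*(-1378) = 1236 - 1235*(-1378) = 1236 + 1701830 = 1703066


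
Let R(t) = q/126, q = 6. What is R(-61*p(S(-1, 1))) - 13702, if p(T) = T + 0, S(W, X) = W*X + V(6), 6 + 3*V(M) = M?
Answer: -287741/21 ≈ -13702.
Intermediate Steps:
V(M) = -2 + M/3
S(W, X) = W*X (S(W, X) = W*X + (-2 + (⅓)*6) = W*X + (-2 + 2) = W*X + 0 = W*X)
p(T) = T
R(t) = 1/21 (R(t) = 6/126 = 6*(1/126) = 1/21)
R(-61*p(S(-1, 1))) - 13702 = 1/21 - 13702 = -287741/21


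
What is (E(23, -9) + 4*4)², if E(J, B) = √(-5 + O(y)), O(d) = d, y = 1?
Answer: 252 + 64*I ≈ 252.0 + 64.0*I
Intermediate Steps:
E(J, B) = 2*I (E(J, B) = √(-5 + 1) = √(-4) = 2*I)
(E(23, -9) + 4*4)² = (2*I + 4*4)² = (2*I + 16)² = (16 + 2*I)²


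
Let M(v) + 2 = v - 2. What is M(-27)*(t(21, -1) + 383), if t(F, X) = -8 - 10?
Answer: -11315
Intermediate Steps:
t(F, X) = -18
M(v) = -4 + v (M(v) = -2 + (v - 2) = -2 + (-2 + v) = -4 + v)
M(-27)*(t(21, -1) + 383) = (-4 - 27)*(-18 + 383) = -31*365 = -11315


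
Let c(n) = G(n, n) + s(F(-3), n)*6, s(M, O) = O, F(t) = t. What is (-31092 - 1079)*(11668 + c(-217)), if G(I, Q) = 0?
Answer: -333484586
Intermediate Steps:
c(n) = 6*n (c(n) = 0 + n*6 = 0 + 6*n = 6*n)
(-31092 - 1079)*(11668 + c(-217)) = (-31092 - 1079)*(11668 + 6*(-217)) = -32171*(11668 - 1302) = -32171*10366 = -333484586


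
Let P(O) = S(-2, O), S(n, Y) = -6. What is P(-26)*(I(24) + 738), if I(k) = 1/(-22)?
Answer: -48705/11 ≈ -4427.7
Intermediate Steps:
P(O) = -6
I(k) = -1/22
P(-26)*(I(24) + 738) = -6*(-1/22 + 738) = -6*16235/22 = -48705/11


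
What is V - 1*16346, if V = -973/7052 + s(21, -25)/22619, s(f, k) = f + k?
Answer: -2607359223543/159509188 ≈ -16346.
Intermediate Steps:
V = -22036495/159509188 (V = -973/7052 + (21 - 25)/22619 = -973*1/7052 - 4*1/22619 = -973/7052 - 4/22619 = -22036495/159509188 ≈ -0.13815)
V - 1*16346 = -22036495/159509188 - 1*16346 = -22036495/159509188 - 16346 = -2607359223543/159509188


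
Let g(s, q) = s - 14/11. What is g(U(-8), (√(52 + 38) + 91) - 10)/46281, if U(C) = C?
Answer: -34/169697 ≈ -0.00020036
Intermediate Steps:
g(s, q) = -14/11 + s (g(s, q) = s - 14*1/11 = s - 14/11 = -14/11 + s)
g(U(-8), (√(52 + 38) + 91) - 10)/46281 = (-14/11 - 8)/46281 = -102/11*1/46281 = -34/169697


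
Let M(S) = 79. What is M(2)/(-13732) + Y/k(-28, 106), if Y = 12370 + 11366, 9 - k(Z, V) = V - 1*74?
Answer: -14171503/13732 ≈ -1032.0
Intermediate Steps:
k(Z, V) = 83 - V (k(Z, V) = 9 - (V - 1*74) = 9 - (V - 74) = 9 - (-74 + V) = 9 + (74 - V) = 83 - V)
Y = 23736
M(2)/(-13732) + Y/k(-28, 106) = 79/(-13732) + 23736/(83 - 1*106) = 79*(-1/13732) + 23736/(83 - 106) = -79/13732 + 23736/(-23) = -79/13732 + 23736*(-1/23) = -79/13732 - 1032 = -14171503/13732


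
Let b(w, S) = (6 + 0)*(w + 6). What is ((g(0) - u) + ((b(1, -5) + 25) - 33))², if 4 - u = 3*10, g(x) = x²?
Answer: 3600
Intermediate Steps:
b(w, S) = 36 + 6*w (b(w, S) = 6*(6 + w) = 36 + 6*w)
u = -26 (u = 4 - 3*10 = 4 - 1*30 = 4 - 30 = -26)
((g(0) - u) + ((b(1, -5) + 25) - 33))² = ((0² - 1*(-26)) + (((36 + 6*1) + 25) - 33))² = ((0 + 26) + (((36 + 6) + 25) - 33))² = (26 + ((42 + 25) - 33))² = (26 + (67 - 33))² = (26 + 34)² = 60² = 3600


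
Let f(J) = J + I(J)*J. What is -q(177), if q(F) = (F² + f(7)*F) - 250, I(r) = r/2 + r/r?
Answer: -75787/2 ≈ -37894.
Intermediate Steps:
I(r) = 1 + r/2 (I(r) = r*(½) + 1 = r/2 + 1 = 1 + r/2)
f(J) = J + J*(1 + J/2) (f(J) = J + (1 + J/2)*J = J + J*(1 + J/2))
q(F) = -250 + F² + 77*F/2 (q(F) = (F² + ((½)*7*(4 + 7))*F) - 250 = (F² + ((½)*7*11)*F) - 250 = (F² + 77*F/2) - 250 = -250 + F² + 77*F/2)
-q(177) = -(-250 + 177² + (77/2)*177) = -(-250 + 31329 + 13629/2) = -1*75787/2 = -75787/2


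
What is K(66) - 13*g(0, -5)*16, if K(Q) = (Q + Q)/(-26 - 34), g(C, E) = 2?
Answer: -2091/5 ≈ -418.20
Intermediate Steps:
K(Q) = -Q/30 (K(Q) = (2*Q)/(-60) = (2*Q)*(-1/60) = -Q/30)
K(66) - 13*g(0, -5)*16 = -1/30*66 - 13*2*16 = -11/5 - 26*16 = -11/5 - 1*416 = -11/5 - 416 = -2091/5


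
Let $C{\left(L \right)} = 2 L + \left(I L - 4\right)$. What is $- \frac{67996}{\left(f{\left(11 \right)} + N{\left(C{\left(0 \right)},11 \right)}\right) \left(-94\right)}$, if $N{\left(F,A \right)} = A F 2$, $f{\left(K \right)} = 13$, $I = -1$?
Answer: $- \frac{33998}{3525} \approx -9.6448$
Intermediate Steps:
$C{\left(L \right)} = -4 + L$ ($C{\left(L \right)} = 2 L - \left(4 + L\right) = -4 + L$)
$N{\left(F,A \right)} = 2 A F$
$- \frac{67996}{\left(f{\left(11 \right)} + N{\left(C{\left(0 \right)},11 \right)}\right) \left(-94\right)} = - \frac{67996}{\left(13 + 2 \cdot 11 \left(-4 + 0\right)\right) \left(-94\right)} = - \frac{67996}{\left(13 + 2 \cdot 11 \left(-4\right)\right) \left(-94\right)} = - \frac{67996}{\left(13 - 88\right) \left(-94\right)} = - \frac{67996}{\left(-75\right) \left(-94\right)} = - \frac{67996}{7050} = \left(-67996\right) \frac{1}{7050} = - \frac{33998}{3525}$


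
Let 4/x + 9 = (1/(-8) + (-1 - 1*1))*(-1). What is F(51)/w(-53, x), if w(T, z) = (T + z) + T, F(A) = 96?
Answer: -880/977 ≈ -0.90072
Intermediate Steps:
x = -32/55 (x = 4/(-9 + (1/(-8) + (-1 - 1*1))*(-1)) = 4/(-9 + (-1/8 + (-1 - 1))*(-1)) = 4/(-9 + (-1/8 - 2)*(-1)) = 4/(-9 - 17/8*(-1)) = 4/(-9 + 17/8) = 4/(-55/8) = 4*(-8/55) = -32/55 ≈ -0.58182)
w(T, z) = z + 2*T
F(51)/w(-53, x) = 96/(-32/55 + 2*(-53)) = 96/(-32/55 - 106) = 96/(-5862/55) = 96*(-55/5862) = -880/977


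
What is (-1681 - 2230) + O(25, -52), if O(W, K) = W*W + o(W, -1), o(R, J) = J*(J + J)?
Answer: -3284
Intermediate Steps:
o(R, J) = 2*J² (o(R, J) = J*(2*J) = 2*J²)
O(W, K) = 2 + W² (O(W, K) = W*W + 2*(-1)² = W² + 2*1 = W² + 2 = 2 + W²)
(-1681 - 2230) + O(25, -52) = (-1681 - 2230) + (2 + 25²) = -3911 + (2 + 625) = -3911 + 627 = -3284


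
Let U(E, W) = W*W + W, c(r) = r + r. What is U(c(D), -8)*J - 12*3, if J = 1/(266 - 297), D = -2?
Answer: -1172/31 ≈ -37.806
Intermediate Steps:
c(r) = 2*r
U(E, W) = W + W² (U(E, W) = W² + W = W + W²)
J = -1/31 (J = 1/(-31) = -1/31 ≈ -0.032258)
U(c(D), -8)*J - 12*3 = -8*(1 - 8)*(-1/31) - 12*3 = -8*(-7)*(-1/31) - 36 = 56*(-1/31) - 36 = -56/31 - 36 = -1172/31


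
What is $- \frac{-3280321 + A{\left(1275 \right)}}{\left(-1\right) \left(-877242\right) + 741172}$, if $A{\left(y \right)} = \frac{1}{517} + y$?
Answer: $\frac{1695266781}{836720038} \approx 2.0261$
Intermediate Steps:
$A{\left(y \right)} = \frac{1}{517} + y$
$- \frac{-3280321 + A{\left(1275 \right)}}{\left(-1\right) \left(-877242\right) + 741172} = - \frac{-3280321 + \left(\frac{1}{517} + 1275\right)}{\left(-1\right) \left(-877242\right) + 741172} = - \frac{-3280321 + \frac{659176}{517}}{877242 + 741172} = - \frac{-1695266781}{517 \cdot 1618414} = \left(-1\right) \left(- \frac{1695266781}{836720038}\right) = \frac{1695266781}{836720038}$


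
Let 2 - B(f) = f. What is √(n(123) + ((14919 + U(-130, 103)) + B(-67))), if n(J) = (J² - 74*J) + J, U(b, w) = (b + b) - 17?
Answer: √20861 ≈ 144.43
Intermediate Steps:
B(f) = 2 - f
U(b, w) = -17 + 2*b (U(b, w) = 2*b - 17 = -17 + 2*b)
n(J) = J² - 73*J
√(n(123) + ((14919 + U(-130, 103)) + B(-67))) = √(123*(-73 + 123) + ((14919 + (-17 + 2*(-130))) + (2 - 1*(-67)))) = √(123*50 + ((14919 + (-17 - 260)) + (2 + 67))) = √(6150 + ((14919 - 277) + 69)) = √(6150 + (14642 + 69)) = √(6150 + 14711) = √20861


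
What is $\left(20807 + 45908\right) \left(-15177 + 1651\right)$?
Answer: $-902387090$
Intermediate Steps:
$\left(20807 + 45908\right) \left(-15177 + 1651\right) = 66715 \left(-13526\right) = -902387090$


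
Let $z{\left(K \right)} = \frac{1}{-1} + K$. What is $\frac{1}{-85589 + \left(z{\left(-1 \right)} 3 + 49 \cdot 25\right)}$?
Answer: $- \frac{1}{84370} \approx -1.1853 \cdot 10^{-5}$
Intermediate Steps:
$z{\left(K \right)} = -1 + K$
$\frac{1}{-85589 + \left(z{\left(-1 \right)} 3 + 49 \cdot 25\right)} = \frac{1}{-85589 + \left(\left(-1 - 1\right) 3 + 49 \cdot 25\right)} = \frac{1}{-85589 + \left(\left(-2\right) 3 + 1225\right)} = \frac{1}{-85589 + \left(-6 + 1225\right)} = \frac{1}{-85589 + 1219} = \frac{1}{-84370} = - \frac{1}{84370}$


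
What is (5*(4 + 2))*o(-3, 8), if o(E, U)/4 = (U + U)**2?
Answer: 30720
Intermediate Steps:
o(E, U) = 16*U**2 (o(E, U) = 4*(U + U)**2 = 4*(2*U)**2 = 4*(4*U**2) = 16*U**2)
(5*(4 + 2))*o(-3, 8) = (5*(4 + 2))*(16*8**2) = (5*6)*(16*64) = 30*1024 = 30720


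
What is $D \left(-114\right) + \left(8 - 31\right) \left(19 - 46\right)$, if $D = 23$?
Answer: $-2001$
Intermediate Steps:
$D \left(-114\right) + \left(8 - 31\right) \left(19 - 46\right) = 23 \left(-114\right) + \left(8 - 31\right) \left(19 - 46\right) = -2622 - -621 = -2622 + 621 = -2001$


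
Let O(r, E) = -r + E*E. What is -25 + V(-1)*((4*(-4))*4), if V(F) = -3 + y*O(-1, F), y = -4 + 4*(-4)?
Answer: 2727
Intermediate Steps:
O(r, E) = E² - r (O(r, E) = -r + E² = E² - r)
y = -20 (y = -4 - 16 = -20)
V(F) = -23 - 20*F² (V(F) = -3 - 20*(F² - 1*(-1)) = -3 - 20*(F² + 1) = -3 - 20*(1 + F²) = -3 + (-20 - 20*F²) = -23 - 20*F²)
-25 + V(-1)*((4*(-4))*4) = -25 + (-23 - 20*(-1)²)*((4*(-4))*4) = -25 + (-23 - 20*1)*(-16*4) = -25 + (-23 - 20)*(-64) = -25 - 43*(-64) = -25 + 2752 = 2727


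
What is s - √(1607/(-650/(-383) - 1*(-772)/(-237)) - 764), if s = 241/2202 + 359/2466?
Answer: 115402/452511 - I*√35983096410386/141626 ≈ 0.25503 - 42.355*I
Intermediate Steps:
s = 115402/452511 (s = 241*(1/2202) + 359*(1/2466) = 241/2202 + 359/2466 = 115402/452511 ≈ 0.25503)
s - √(1607/(-650/(-383) - 1*(-772)/(-237)) - 764) = 115402/452511 - √(1607/(-650/(-383) - 1*(-772)/(-237)) - 764) = 115402/452511 - √(1607/(-650*(-1/383) + 772*(-1/237)) - 764) = 115402/452511 - √(1607/(650/383 - 772/237) - 764) = 115402/452511 - √(1607/(-141626/90771) - 764) = 115402/452511 - √(1607*(-90771/141626) - 764) = 115402/452511 - √(-145868997/141626 - 764) = 115402/452511 - √(-254071261/141626) = 115402/452511 - I*√35983096410386/141626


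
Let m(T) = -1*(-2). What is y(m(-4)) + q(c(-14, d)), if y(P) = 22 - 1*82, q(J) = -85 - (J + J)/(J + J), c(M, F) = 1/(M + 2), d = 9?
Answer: -146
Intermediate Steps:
c(M, F) = 1/(2 + M)
m(T) = 2
q(J) = -86 (q(J) = -85 - 2*J/(2*J) = -85 - 2*J*1/(2*J) = -85 - 1*1 = -85 - 1 = -86)
y(P) = -60 (y(P) = 22 - 82 = -60)
y(m(-4)) + q(c(-14, d)) = -60 - 86 = -146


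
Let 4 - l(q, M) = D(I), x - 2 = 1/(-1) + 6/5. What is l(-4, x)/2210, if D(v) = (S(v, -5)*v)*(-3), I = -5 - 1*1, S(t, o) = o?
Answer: 47/1105 ≈ 0.042534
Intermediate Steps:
I = -6 (I = -5 - 1 = -6)
x = 11/5 (x = 2 + (1/(-1) + 6/5) = 2 + (1*(-1) + 6*(⅕)) = 2 + (-1 + 6/5) = 2 + ⅕ = 11/5 ≈ 2.2000)
D(v) = 15*v (D(v) = -5*v*(-3) = 15*v)
l(q, M) = 94 (l(q, M) = 4 - 15*(-6) = 4 - 1*(-90) = 4 + 90 = 94)
l(-4, x)/2210 = 94/2210 = (1/2210)*94 = 47/1105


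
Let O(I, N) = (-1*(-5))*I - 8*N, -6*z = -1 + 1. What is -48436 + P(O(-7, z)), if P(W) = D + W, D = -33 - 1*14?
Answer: -48518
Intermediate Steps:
D = -47 (D = -33 - 14 = -47)
z = 0 (z = -(-1 + 1)/6 = -1/6*0 = 0)
O(I, N) = -8*N + 5*I (O(I, N) = 5*I - 8*N = -8*N + 5*I)
P(W) = -47 + W
-48436 + P(O(-7, z)) = -48436 + (-47 + (-8*0 + 5*(-7))) = -48436 + (-47 + (0 - 35)) = -48436 + (-47 - 35) = -48436 - 82 = -48518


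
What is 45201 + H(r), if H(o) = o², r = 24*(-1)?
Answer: 45777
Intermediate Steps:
r = -24
45201 + H(r) = 45201 + (-24)² = 45201 + 576 = 45777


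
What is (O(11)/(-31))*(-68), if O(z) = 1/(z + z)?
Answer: 34/341 ≈ 0.099707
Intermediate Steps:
O(z) = 1/(2*z)
(O(11)/(-31))*(-68) = (((½)/11)/(-31))*(-68) = -1/(62*11)*(-68) = -1/31*1/22*(-68) = -1/682*(-68) = 34/341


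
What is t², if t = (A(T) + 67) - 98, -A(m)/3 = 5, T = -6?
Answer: 2116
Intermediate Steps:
A(m) = -15 (A(m) = -3*5 = -15)
t = -46 (t = (-15 + 67) - 98 = 52 - 98 = -46)
t² = (-46)² = 2116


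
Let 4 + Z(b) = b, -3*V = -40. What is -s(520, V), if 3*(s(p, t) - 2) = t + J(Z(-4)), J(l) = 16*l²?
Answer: -3130/9 ≈ -347.78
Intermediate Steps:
V = 40/3 (V = -⅓*(-40) = 40/3 ≈ 13.333)
Z(b) = -4 + b
s(p, t) = 1030/3 + t/3 (s(p, t) = 2 + (t + 16*(-4 - 4)²)/3 = 2 + (t + 16*(-8)²)/3 = 2 + (t + 16*64)/3 = 2 + (t + 1024)/3 = 2 + (1024 + t)/3 = 2 + (1024/3 + t/3) = 1030/3 + t/3)
-s(520, V) = -(1030/3 + (⅓)*(40/3)) = -(1030/3 + 40/9) = -1*3130/9 = -3130/9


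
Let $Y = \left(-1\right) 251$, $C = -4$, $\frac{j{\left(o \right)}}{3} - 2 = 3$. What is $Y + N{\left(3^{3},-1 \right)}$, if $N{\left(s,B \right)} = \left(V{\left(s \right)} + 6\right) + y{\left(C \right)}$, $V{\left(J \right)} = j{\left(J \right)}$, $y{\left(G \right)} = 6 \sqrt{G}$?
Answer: $-230 + 12 i \approx -230.0 + 12.0 i$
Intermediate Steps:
$j{\left(o \right)} = 15$ ($j{\left(o \right)} = 6 + 3 \cdot 3 = 6 + 9 = 15$)
$V{\left(J \right)} = 15$
$N{\left(s,B \right)} = 21 + 12 i$ ($N{\left(s,B \right)} = \left(15 + 6\right) + 6 \sqrt{-4} = 21 + 6 \cdot 2 i = 21 + 12 i$)
$Y = -251$
$Y + N{\left(3^{3},-1 \right)} = -251 + \left(21 + 12 i\right) = -230 + 12 i$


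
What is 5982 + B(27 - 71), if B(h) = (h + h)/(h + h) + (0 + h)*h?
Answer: 7919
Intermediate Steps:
B(h) = 1 + h² (B(h) = (2*h)/((2*h)) + h*h = (2*h)*(1/(2*h)) + h² = 1 + h²)
5982 + B(27 - 71) = 5982 + (1 + (27 - 71)²) = 5982 + (1 + (-44)²) = 5982 + (1 + 1936) = 5982 + 1937 = 7919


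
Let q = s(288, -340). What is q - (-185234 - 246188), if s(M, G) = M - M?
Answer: 431422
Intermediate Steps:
s(M, G) = 0
q = 0
q - (-185234 - 246188) = 0 - (-185234 - 246188) = 0 - 1*(-431422) = 0 + 431422 = 431422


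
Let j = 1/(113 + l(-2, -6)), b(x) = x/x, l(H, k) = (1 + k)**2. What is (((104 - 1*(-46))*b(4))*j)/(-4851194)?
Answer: -25/111577462 ≈ -2.2406e-7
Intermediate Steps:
b(x) = 1
j = 1/138 (j = 1/(113 + (1 - 6)**2) = 1/(113 + (-5)**2) = 1/(113 + 25) = 1/138 ≈ 0.0072464)
(((104 - 1*(-46))*b(4))*j)/(-4851194) = (((104 - 1*(-46))*1)*(1/138))/(-4851194) = (((104 + 46)*1)*(1/138))*(-1/4851194) = ((150*1)*(1/138))*(-1/4851194) = (150*(1/138))*(-1/4851194) = (25/23)*(-1/4851194) = -25/111577462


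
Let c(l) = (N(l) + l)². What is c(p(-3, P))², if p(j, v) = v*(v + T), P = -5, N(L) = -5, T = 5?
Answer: 625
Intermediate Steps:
p(j, v) = v*(5 + v) (p(j, v) = v*(v + 5) = v*(5 + v))
c(l) = (-5 + l)²
c(p(-3, P))² = ((-5 - 5*(5 - 5))²)² = ((-5 - 5*0)²)² = ((-5 + 0)²)² = ((-5)²)² = 25² = 625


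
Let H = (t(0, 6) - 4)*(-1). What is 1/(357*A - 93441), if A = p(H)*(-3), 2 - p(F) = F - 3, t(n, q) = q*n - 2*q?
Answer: -1/81660 ≈ -1.2246e-5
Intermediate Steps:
t(n, q) = -2*q + n*q (t(n, q) = n*q - 2*q = -2*q + n*q)
H = 16 (H = (6*(-2 + 0) - 4)*(-1) = (6*(-2) - 4)*(-1) = (-12 - 4)*(-1) = -16*(-1) = 16)
p(F) = 5 - F (p(F) = 2 - (F - 3) = 2 - (-3 + F) = 2 + (3 - F) = 5 - F)
A = 33 (A = (5 - 1*16)*(-3) = (5 - 16)*(-3) = -11*(-3) = 33)
1/(357*A - 93441) = 1/(357*33 - 93441) = 1/(11781 - 93441) = 1/(-81660) = -1/81660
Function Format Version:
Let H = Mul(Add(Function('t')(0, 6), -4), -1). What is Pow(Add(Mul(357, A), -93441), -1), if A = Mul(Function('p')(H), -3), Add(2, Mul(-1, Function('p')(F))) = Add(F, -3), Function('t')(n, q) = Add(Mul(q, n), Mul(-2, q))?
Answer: Rational(-1, 81660) ≈ -1.2246e-5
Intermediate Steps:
Function('t')(n, q) = Add(Mul(-2, q), Mul(n, q)) (Function('t')(n, q) = Add(Mul(n, q), Mul(-2, q)) = Add(Mul(-2, q), Mul(n, q)))
H = 16 (H = Mul(Add(Mul(6, Add(-2, 0)), -4), -1) = Mul(Add(Mul(6, -2), -4), -1) = Mul(Add(-12, -4), -1) = Mul(-16, -1) = 16)
Function('p')(F) = Add(5, Mul(-1, F)) (Function('p')(F) = Add(2, Mul(-1, Add(F, -3))) = Add(2, Mul(-1, Add(-3, F))) = Add(2, Add(3, Mul(-1, F))) = Add(5, Mul(-1, F)))
A = 33 (A = Mul(Add(5, Mul(-1, 16)), -3) = Mul(Add(5, -16), -3) = Mul(-11, -3) = 33)
Pow(Add(Mul(357, A), -93441), -1) = Pow(Add(Mul(357, 33), -93441), -1) = Pow(Add(11781, -93441), -1) = Pow(-81660, -1) = Rational(-1, 81660)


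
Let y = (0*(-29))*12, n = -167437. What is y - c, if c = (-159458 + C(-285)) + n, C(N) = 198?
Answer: 326697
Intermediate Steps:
y = 0 (y = 0*12 = 0)
c = -326697 (c = (-159458 + 198) - 167437 = -159260 - 167437 = -326697)
y - c = 0 - 1*(-326697) = 0 + 326697 = 326697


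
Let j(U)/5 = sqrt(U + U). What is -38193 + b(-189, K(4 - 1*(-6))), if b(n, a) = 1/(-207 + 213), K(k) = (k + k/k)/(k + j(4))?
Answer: -229157/6 ≈ -38193.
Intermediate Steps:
j(U) = 5*sqrt(2)*sqrt(U) (j(U) = 5*sqrt(U + U) = 5*sqrt(2*U) = 5*(sqrt(2)*sqrt(U)) = 5*sqrt(2)*sqrt(U))
K(k) = (1 + k)/(k + 10*sqrt(2)) (K(k) = (k + k/k)/(k + 5*sqrt(2)*sqrt(4)) = (k + 1)/(k + 5*sqrt(2)*2) = (1 + k)/(k + 10*sqrt(2)))
b(n, a) = 1/6
-38193 + b(-189, K(4 - 1*(-6))) = -38193 + 1/6 = -229157/6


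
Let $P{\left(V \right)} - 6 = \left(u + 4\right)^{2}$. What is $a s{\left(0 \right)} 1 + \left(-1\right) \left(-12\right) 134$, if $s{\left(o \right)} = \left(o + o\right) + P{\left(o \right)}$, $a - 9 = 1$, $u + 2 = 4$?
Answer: $2028$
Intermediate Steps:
$u = 2$ ($u = -2 + 4 = 2$)
$P{\left(V \right)} = 42$ ($P{\left(V \right)} = 6 + \left(2 + 4\right)^{2} = 6 + 6^{2} = 6 + 36 = 42$)
$a = 10$ ($a = 9 + 1 = 10$)
$s{\left(o \right)} = 42 + 2 o$ ($s{\left(o \right)} = \left(o + o\right) + 42 = 2 o + 42 = 42 + 2 o$)
$a s{\left(0 \right)} 1 + \left(-1\right) \left(-12\right) 134 = 10 \left(42 + 2 \cdot 0\right) 1 + \left(-1\right) \left(-12\right) 134 = 10 \left(42 + 0\right) 1 + 12 \cdot 134 = 10 \cdot 42 \cdot 1 + 1608 = 420 \cdot 1 + 1608 = 420 + 1608 = 2028$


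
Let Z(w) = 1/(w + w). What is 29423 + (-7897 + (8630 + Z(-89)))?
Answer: 5367767/178 ≈ 30156.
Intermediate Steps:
Z(w) = 1/(2*w)
29423 + (-7897 + (8630 + Z(-89))) = 29423 + (-7897 + (8630 + (½)/(-89))) = 29423 + (-7897 + (8630 + (½)*(-1/89))) = 29423 + (-7897 + (8630 - 1/178)) = 29423 + (-7897 + 1536139/178) = 29423 + 130473/178 = 5367767/178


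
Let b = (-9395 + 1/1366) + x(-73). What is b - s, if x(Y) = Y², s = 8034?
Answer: -16528599/1366 ≈ -12100.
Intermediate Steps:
b = -5554155/1366 (b = (-9395 + 1/1366) + (-73)² = (-9395 + 1/1366) + 5329 = -12833569/1366 + 5329 = -5554155/1366 ≈ -4066.0)
b - s = -5554155/1366 - 1*8034 = -5554155/1366 - 8034 = -16528599/1366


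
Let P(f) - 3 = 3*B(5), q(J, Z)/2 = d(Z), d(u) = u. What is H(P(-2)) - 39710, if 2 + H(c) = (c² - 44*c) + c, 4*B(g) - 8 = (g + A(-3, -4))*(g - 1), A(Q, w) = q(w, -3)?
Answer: -39934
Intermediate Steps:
q(J, Z) = 2*Z
A(Q, w) = -6 (A(Q, w) = 2*(-3) = -6)
B(g) = 2 + (-1 + g)*(-6 + g)/4 (B(g) = 2 + ((g - 6)*(g - 1))/4 = 2 + ((-6 + g)*(-1 + g))/4 = 2 + ((-1 + g)*(-6 + g))/4 = 2 + (-1 + g)*(-6 + g)/4)
P(f) = 6 (P(f) = 3 + 3*(7/2 - 7/4*5 + (¼)*5²) = 3 + 3*(7/2 - 35/4 + (¼)*25) = 3 + 3*(7/2 - 35/4 + 25/4) = 3 + 3*1 = 3 + 3 = 6)
H(c) = -2 + c² - 43*c (H(c) = -2 + ((c² - 44*c) + c) = -2 + (c² - 43*c) = -2 + c² - 43*c)
H(P(-2)) - 39710 = (-2 + 6² - 43*6) - 39710 = (-2 + 36 - 258) - 39710 = -224 - 39710 = -39934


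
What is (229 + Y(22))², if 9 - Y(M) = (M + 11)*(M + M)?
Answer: 1473796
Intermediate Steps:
Y(M) = 9 - 2*M*(11 + M) (Y(M) = 9 - (M + 11)*(M + M) = 9 - (11 + M)*2*M = 9 - 2*M*(11 + M))
(229 + Y(22))² = (229 + (9 - 22*22 - 2*22²))² = (229 + (9 - 484 - 2*484))² = (229 + (9 - 484 - 968))² = (229 - 1443)² = (-1214)² = 1473796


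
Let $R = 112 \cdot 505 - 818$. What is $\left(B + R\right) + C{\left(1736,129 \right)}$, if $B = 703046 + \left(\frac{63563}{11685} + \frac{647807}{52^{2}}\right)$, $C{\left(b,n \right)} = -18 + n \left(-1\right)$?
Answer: $\frac{23977944608987}{31596240} \approx 7.5889 \cdot 10^{5}$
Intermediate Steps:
$C{\left(b,n \right)} = -18 - n$
$R = 55742$ ($R = 56560 - 818 = 55742$)
$B = \frac{22221351646187}{31596240}$ ($B = 703046 + \left(63563 \cdot \frac{1}{11685} + \frac{647807}{2704}\right) = 703046 + \left(\frac{63563}{11685} + 647807 \cdot \frac{1}{2704}\right) = 703046 + \left(\frac{63563}{11685} + \frac{647807}{2704}\right) = 703046 + \frac{7741499147}{31596240} = \frac{22221351646187}{31596240} \approx 7.0329 \cdot 10^{5}$)
$\left(B + R\right) + C{\left(1736,129 \right)} = \left(\frac{22221351646187}{31596240} + 55742\right) - 147 = \frac{23982589256267}{31596240} - 147 = \frac{23977944608987}{31596240}$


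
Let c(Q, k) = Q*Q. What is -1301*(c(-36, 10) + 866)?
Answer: -2812762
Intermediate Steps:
c(Q, k) = Q**2
-1301*(c(-36, 10) + 866) = -1301*((-36)**2 + 866) = -1301*(1296 + 866) = -1301*2162 = -2812762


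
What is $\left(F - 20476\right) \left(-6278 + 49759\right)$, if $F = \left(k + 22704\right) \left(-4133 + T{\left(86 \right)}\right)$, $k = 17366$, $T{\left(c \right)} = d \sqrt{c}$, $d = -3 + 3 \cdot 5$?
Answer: $-7201748725066 + 20907404040 \sqrt{86} \approx -7.0079 \cdot 10^{12}$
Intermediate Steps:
$d = 12$ ($d = -3 + 15 = 12$)
$T{\left(c \right)} = 12 \sqrt{c}$
$F = -165609310 + 480840 \sqrt{86}$ ($F = \left(17366 + 22704\right) \left(-4133 + 12 \sqrt{86}\right) = 40070 \left(-4133 + 12 \sqrt{86}\right) = -165609310 + 480840 \sqrt{86} \approx -1.6115 \cdot 10^{8}$)
$\left(F - 20476\right) \left(-6278 + 49759\right) = \left(\left(-165609310 + 480840 \sqrt{86}\right) - 20476\right) \left(-6278 + 49759\right) = \left(-165629786 + 480840 \sqrt{86}\right) 43481 = -7201748725066 + 20907404040 \sqrt{86}$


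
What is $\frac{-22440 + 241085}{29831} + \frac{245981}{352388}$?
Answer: $\frac{84385733471}{10512086428} \approx 8.0275$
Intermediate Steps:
$\frac{-22440 + 241085}{29831} + \frac{245981}{352388} = 218645 \cdot \frac{1}{29831} + 245981 \cdot \frac{1}{352388} = \frac{218645}{29831} + \frac{245981}{352388} = \frac{84385733471}{10512086428}$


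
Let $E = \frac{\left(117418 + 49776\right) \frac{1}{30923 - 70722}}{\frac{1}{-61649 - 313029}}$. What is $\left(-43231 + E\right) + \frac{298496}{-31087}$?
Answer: $\frac{1893912704588477}{1237231513} \approx 1.5308 \cdot 10^{6}$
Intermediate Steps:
$E = \frac{62643913532}{39799}$ ($E = \frac{167194 \frac{1}{-39799}}{\frac{1}{-374678}} = \frac{167194 \left(- \frac{1}{39799}\right)}{- \frac{1}{374678}} = \left(- \frac{167194}{39799}\right) \left(-374678\right) = \frac{62643913532}{39799} \approx 1.574 \cdot 10^{6}$)
$\left(-43231 + E\right) + \frac{298496}{-31087} = \left(-43231 + \frac{62643913532}{39799}\right) + \frac{298496}{-31087} = \frac{60923362963}{39799} + 298496 \left(- \frac{1}{31087}\right) = \frac{60923362963}{39799} - \frac{298496}{31087} = \frac{1893912704588477}{1237231513}$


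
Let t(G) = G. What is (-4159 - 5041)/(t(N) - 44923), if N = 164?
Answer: 9200/44759 ≈ 0.20555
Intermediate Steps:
(-4159 - 5041)/(t(N) - 44923) = (-4159 - 5041)/(164 - 44923) = -9200/(-44759) = -9200*(-1/44759) = 9200/44759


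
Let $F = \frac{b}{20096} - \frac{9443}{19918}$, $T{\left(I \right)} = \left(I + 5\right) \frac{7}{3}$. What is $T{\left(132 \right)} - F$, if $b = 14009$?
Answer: $\frac{191796588275}{600408192} \approx 319.44$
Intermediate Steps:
$T{\left(I \right)} = \frac{35}{3} + \frac{7 I}{3}$ ($T{\left(I \right)} = \left(5 + I\right) 7 \cdot \frac{1}{3} = \left(5 + I\right) \frac{7}{3} = \frac{35}{3} + \frac{7 I}{3}$)
$F = \frac{44632367}{200136064}$ ($F = \frac{14009}{20096} - \frac{9443}{19918} = \frac{44632367}{200136064} \approx 0.22301$)
$T{\left(132 \right)} - F = \left(\frac{35}{3} + \frac{7}{3} \cdot 132\right) - \frac{44632367}{200136064} = \left(\frac{35}{3} + 308\right) - \frac{44632367}{200136064} = \frac{959}{3} - \frac{44632367}{200136064} = \frac{191796588275}{600408192}$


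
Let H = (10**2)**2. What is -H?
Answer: -10000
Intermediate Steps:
H = 10000 (H = 100**2 = 10000)
-H = -1*10000 = -10000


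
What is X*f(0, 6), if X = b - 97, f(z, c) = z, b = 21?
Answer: 0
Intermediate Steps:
X = -76 (X = 21 - 97 = -76)
X*f(0, 6) = -76*0 = 0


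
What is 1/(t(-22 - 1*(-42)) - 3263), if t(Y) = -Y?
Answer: -1/3283 ≈ -0.00030460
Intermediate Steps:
1/(t(-22 - 1*(-42)) - 3263) = 1/(-(-22 - 1*(-42)) - 3263) = 1/(-(-22 + 42) - 3263) = 1/(-1*20 - 3263) = 1/(-20 - 3263) = 1/(-3283) = -1/3283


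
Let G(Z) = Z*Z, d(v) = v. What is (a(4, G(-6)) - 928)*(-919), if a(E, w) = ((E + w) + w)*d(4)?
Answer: 573456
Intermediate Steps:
G(Z) = Z**2
a(E, w) = 4*E + 8*w (a(E, w) = ((E + w) + w)*4 = (E + 2*w)*4 = 4*E + 8*w)
(a(4, G(-6)) - 928)*(-919) = ((4*4 + 8*(-6)**2) - 928)*(-919) = ((16 + 8*36) - 928)*(-919) = ((16 + 288) - 928)*(-919) = (304 - 928)*(-919) = -624*(-919) = 573456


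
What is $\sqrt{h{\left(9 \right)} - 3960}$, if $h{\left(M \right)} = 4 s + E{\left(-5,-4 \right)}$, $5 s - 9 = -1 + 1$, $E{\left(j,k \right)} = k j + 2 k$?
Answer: $\frac{2 i \sqrt{24630}}{5} \approx 62.776 i$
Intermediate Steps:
$E{\left(j,k \right)} = 2 k + j k$ ($E{\left(j,k \right)} = j k + 2 k = 2 k + j k$)
$s = \frac{9}{5}$ ($s = \frac{9}{5} + \frac{-1 + 1}{5} = \frac{9}{5} + \frac{1}{5} \cdot 0 = \frac{9}{5} + 0 = \frac{9}{5} \approx 1.8$)
$h{\left(M \right)} = \frac{96}{5}$ ($h{\left(M \right)} = 4 \cdot \frac{9}{5} - 4 \left(2 - 5\right) = \frac{36}{5} - -12 = \frac{36}{5} + 12 = \frac{96}{5}$)
$\sqrt{h{\left(9 \right)} - 3960} = \sqrt{\frac{96}{5} - 3960} = \sqrt{- \frac{19704}{5}} = \frac{2 i \sqrt{24630}}{5}$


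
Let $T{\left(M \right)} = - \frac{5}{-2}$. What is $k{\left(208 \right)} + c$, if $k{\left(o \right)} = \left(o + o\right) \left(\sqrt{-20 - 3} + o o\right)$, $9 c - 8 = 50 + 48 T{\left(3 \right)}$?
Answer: $\frac{161980594}{9} + 416 i \sqrt{23} \approx 1.7998 \cdot 10^{7} + 1995.1 i$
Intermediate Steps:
$T{\left(M \right)} = \frac{5}{2}$ ($T{\left(M \right)} = \left(-5\right) \left(- \frac{1}{2}\right) = \frac{5}{2}$)
$c = \frac{178}{9}$ ($c = \frac{8}{9} + \frac{50 + 48 \cdot \frac{5}{2}}{9} = \frac{8}{9} + \frac{50 + 120}{9} = \frac{8}{9} + \frac{1}{9} \cdot 170 = \frac{8}{9} + \frac{170}{9} = \frac{178}{9} \approx 19.778$)
$k{\left(o \right)} = 2 o \left(o^{2} + i \sqrt{23}\right)$ ($k{\left(o \right)} = 2 o \left(\sqrt{-23} + o^{2}\right) = 2 o \left(i \sqrt{23} + o^{2}\right) = 2 o \left(o^{2} + i \sqrt{23}\right)$)
$k{\left(208 \right)} + c = 2 \cdot 208 \left(208^{2} + i \sqrt{23}\right) + \frac{178}{9} = 2 \cdot 208 \left(43264 + i \sqrt{23}\right) + \frac{178}{9} = \left(17997824 + 416 i \sqrt{23}\right) + \frac{178}{9} = \frac{161980594}{9} + 416 i \sqrt{23}$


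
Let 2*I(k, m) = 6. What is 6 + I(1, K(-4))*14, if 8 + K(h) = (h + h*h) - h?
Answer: 48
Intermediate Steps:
K(h) = -8 + h² (K(h) = -8 + ((h + h*h) - h) = -8 + ((h + h²) - h) = -8 + h²)
I(k, m) = 3 (I(k, m) = (½)*6 = 3)
6 + I(1, K(-4))*14 = 6 + 3*14 = 6 + 42 = 48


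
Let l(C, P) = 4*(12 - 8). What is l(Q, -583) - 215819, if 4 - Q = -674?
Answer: -215803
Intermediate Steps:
Q = 678 (Q = 4 - 1*(-674) = 4 + 674 = 678)
l(C, P) = 16 (l(C, P) = 4*4 = 16)
l(Q, -583) - 215819 = 16 - 215819 = -215803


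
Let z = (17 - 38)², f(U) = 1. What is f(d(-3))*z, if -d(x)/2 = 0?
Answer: 441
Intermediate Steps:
d(x) = 0 (d(x) = -2*0 = 0)
z = 441 (z = (-21)² = 441)
f(d(-3))*z = 1*441 = 441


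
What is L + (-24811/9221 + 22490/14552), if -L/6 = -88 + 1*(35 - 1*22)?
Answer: 30114563509/67091996 ≈ 448.85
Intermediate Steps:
L = 450 (L = -6*(-88 + 1*(35 - 1*22)) = -6*(-88 + 1*(35 - 22)) = -6*(-88 + 1*13) = -6*(-88 + 13) = -6*(-75) = 450)
L + (-24811/9221 + 22490/14552) = 450 + (-24811/9221 + 22490/14552) = 450 + (-24811*1/9221 + 22490*(1/14552)) = 450 + (-24811/9221 + 11245/7276) = 450 - 76834691/67091996 = 30114563509/67091996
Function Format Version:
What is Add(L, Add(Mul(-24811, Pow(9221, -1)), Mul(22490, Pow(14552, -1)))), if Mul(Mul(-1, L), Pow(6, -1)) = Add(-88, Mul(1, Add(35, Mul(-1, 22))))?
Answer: Rational(30114563509, 67091996) ≈ 448.85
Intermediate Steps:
L = 450 (L = Mul(-6, Add(-88, Mul(1, Add(35, Mul(-1, 22))))) = Mul(-6, Add(-88, Mul(1, Add(35, -22)))) = Mul(-6, Add(-88, Mul(1, 13))) = Mul(-6, Add(-88, 13)) = Mul(-6, -75) = 450)
Add(L, Add(Mul(-24811, Pow(9221, -1)), Mul(22490, Pow(14552, -1)))) = Add(450, Add(Mul(-24811, Pow(9221, -1)), Mul(22490, Pow(14552, -1)))) = Add(450, Add(Mul(-24811, Rational(1, 9221)), Mul(22490, Rational(1, 14552)))) = Add(450, Add(Rational(-24811, 9221), Rational(11245, 7276))) = Add(450, Rational(-76834691, 67091996)) = Rational(30114563509, 67091996)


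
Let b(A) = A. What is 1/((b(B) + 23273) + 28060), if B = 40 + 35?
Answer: 1/51408 ≈ 1.9452e-5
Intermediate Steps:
B = 75
1/((b(B) + 23273) + 28060) = 1/((75 + 23273) + 28060) = 1/(23348 + 28060) = 1/51408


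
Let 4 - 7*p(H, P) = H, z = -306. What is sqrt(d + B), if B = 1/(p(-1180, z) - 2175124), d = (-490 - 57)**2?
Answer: sqrt(17338488546639110279)/7612342 ≈ 547.00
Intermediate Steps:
p(H, P) = 4/7 - H/7
d = 299209 (d = (-547)**2 = 299209)
B = -7/15224684 (B = 1/((4/7 - 1/7*(-1180)) - 2175124) = 1/((4/7 + 1180/7) - 2175124) = 1/(1184/7 - 2175124) = 1/(-15224684/7) = -7/15224684 ≈ -4.5978e-7)
sqrt(d + B) = sqrt(299209 - 7/15224684) = sqrt(4555362474949/15224684) = sqrt(17338488546639110279)/7612342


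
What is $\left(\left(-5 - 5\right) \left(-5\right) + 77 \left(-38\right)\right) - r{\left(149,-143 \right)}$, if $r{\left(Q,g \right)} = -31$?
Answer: $-2845$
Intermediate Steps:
$\left(\left(-5 - 5\right) \left(-5\right) + 77 \left(-38\right)\right) - r{\left(149,-143 \right)} = \left(\left(-5 - 5\right) \left(-5\right) + 77 \left(-38\right)\right) - -31 = \left(\left(-10\right) \left(-5\right) - 2926\right) + 31 = \left(50 - 2926\right) + 31 = -2876 + 31 = -2845$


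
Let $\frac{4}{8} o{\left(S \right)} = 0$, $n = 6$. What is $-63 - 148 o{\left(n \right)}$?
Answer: $-63$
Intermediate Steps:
$o{\left(S \right)} = 0$ ($o{\left(S \right)} = 2 \cdot 0 = 0$)
$-63 - 148 o{\left(n \right)} = -63 - 0 = -63 + 0 = -63$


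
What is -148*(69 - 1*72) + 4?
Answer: 448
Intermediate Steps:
-148*(69 - 1*72) + 4 = -148*(69 - 72) + 4 = -148*(-3) + 4 = 444 + 4 = 448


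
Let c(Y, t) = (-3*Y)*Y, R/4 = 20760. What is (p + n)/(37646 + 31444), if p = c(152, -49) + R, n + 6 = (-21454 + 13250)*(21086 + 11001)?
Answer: -131614013/34545 ≈ -3809.9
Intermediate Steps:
R = 83040 (R = 4*20760 = 83040)
c(Y, t) = -3*Y²
n = -263241754 (n = -6 + (-21454 + 13250)*(21086 + 11001) = -6 - 8204*32087 = -6 - 263241748 = -263241754)
p = 13728 (p = -3*152² + 83040 = -3*23104 + 83040 = -69312 + 83040 = 13728)
(p + n)/(37646 + 31444) = (13728 - 263241754)/(37646 + 31444) = -263228026/69090 = -263228026*1/69090 = -131614013/34545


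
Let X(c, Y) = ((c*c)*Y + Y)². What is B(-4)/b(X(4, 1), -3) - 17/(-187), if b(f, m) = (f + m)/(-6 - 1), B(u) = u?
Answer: 27/143 ≈ 0.18881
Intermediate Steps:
X(c, Y) = (Y + Y*c²)² (X(c, Y) = (c²*Y + Y)² = (Y*c² + Y)² = (Y + Y*c²)²)
b(f, m) = -f/7 - m/7 (b(f, m) = (f + m)/(-7) = (f + m)*(-⅐) = -f/7 - m/7)
B(-4)/b(X(4, 1), -3) - 17/(-187) = -4/(-1²*(1 + 4²)²/7 - ⅐*(-3)) - 17/(-187) = -4/(-(1 + 16)²/7 + 3/7) - 17*(-1/187) = -4/(-17²/7 + 3/7) + 1/11 = -4/(-289/7 + 3/7) + 1/11 = -4/(-286/7) + 1/11 = -4*(-7/286) + 1/11 = 14/143 + 1/11 = 27/143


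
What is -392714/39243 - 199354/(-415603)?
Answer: -155389867520/16309508529 ≈ -9.5276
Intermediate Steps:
-392714/39243 - 199354/(-415603) = -392714*1/39243 - 199354*(-1/415603) = -392714/39243 + 199354/415603 = -155389867520/16309508529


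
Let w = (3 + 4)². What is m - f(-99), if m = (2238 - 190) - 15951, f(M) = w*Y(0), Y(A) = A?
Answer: -13903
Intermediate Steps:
w = 49 (w = 7² = 49)
f(M) = 0 (f(M) = 49*0 = 0)
m = -13903 (m = 2048 - 15951 = -13903)
m - f(-99) = -13903 - 1*0 = -13903 + 0 = -13903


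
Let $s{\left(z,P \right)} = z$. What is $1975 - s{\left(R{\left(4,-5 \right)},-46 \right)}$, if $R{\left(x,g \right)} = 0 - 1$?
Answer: $1976$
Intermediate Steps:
$R{\left(x,g \right)} = -1$ ($R{\left(x,g \right)} = 0 - 1 = -1$)
$1975 - s{\left(R{\left(4,-5 \right)},-46 \right)} = 1975 - -1 = 1975 + 1 = 1976$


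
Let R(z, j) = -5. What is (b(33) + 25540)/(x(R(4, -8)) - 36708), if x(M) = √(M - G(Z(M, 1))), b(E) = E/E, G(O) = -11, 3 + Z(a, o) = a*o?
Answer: -156259838/224579543 - 25541*√6/1347477258 ≈ -0.69584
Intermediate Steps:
Z(a, o) = -3 + a*o
b(E) = 1
x(M) = √(11 + M) (x(M) = √(M - 1*(-11)) = √(M + 11) = √(11 + M))
(b(33) + 25540)/(x(R(4, -8)) - 36708) = (1 + 25540)/(√(11 - 5) - 36708) = 25541/(√6 - 36708) = 25541/(-36708 + √6)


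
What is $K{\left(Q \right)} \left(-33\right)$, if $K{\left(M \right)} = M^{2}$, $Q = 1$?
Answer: $-33$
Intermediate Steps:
$K{\left(Q \right)} \left(-33\right) = 1^{2} \left(-33\right) = 1 \left(-33\right) = -33$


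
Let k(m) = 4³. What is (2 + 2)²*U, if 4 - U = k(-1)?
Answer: -960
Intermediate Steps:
k(m) = 64
U = -60 (U = 4 - 1*64 = 4 - 64 = -60)
(2 + 2)²*U = (2 + 2)²*(-60) = 4²*(-60) = 16*(-60) = -960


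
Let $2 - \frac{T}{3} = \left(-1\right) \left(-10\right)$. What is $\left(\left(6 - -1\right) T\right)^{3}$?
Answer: $-4741632$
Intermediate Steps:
$T = -24$ ($T = 6 - 3 \left(\left(-1\right) \left(-10\right)\right) = 6 - 30 = -24$)
$\left(\left(6 - -1\right) T\right)^{3} = \left(\left(6 - -1\right) \left(-24\right)\right)^{3} = \left(\left(6 + 1\right) \left(-24\right)\right)^{3} = \left(7 \left(-24\right)\right)^{3} = \left(-168\right)^{3} = -4741632$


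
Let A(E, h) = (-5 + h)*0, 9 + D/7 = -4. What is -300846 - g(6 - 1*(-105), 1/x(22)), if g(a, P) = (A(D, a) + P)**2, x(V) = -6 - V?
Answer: -235863265/784 ≈ -3.0085e+5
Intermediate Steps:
D = -91 (D = -63 + 7*(-4) = -63 - 28 = -91)
A(E, h) = 0
g(a, P) = P**2 (g(a, P) = (0 + P)**2 = P**2)
-300846 - g(6 - 1*(-105), 1/x(22)) = -300846 - (1/(-6 - 1*22))**2 = -300846 - (1/(-6 - 22))**2 = -300846 - (1/(-28))**2 = -300846 - (-1/28)**2 = -300846 - 1*1/784 = -300846 - 1/784 = -235863265/784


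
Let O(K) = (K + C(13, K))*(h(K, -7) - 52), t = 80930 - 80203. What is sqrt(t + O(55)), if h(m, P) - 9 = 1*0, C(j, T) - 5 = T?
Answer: I*sqrt(4218) ≈ 64.946*I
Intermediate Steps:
C(j, T) = 5 + T
h(m, P) = 9 (h(m, P) = 9 + 1*0 = 9 + 0 = 9)
t = 727
O(K) = -215 - 86*K (O(K) = (K + (5 + K))*(9 - 52) = (5 + 2*K)*(-43) = -215 - 86*K)
sqrt(t + O(55)) = sqrt(727 + (-215 - 86*55)) = sqrt(727 + (-215 - 4730)) = sqrt(727 - 4945) = sqrt(-4218) = I*sqrt(4218)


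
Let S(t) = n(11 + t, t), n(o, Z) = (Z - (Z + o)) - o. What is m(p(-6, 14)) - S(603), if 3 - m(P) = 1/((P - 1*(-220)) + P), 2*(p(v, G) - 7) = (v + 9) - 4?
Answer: 286822/233 ≈ 1231.0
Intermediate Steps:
p(v, G) = 19/2 + v/2 (p(v, G) = 7 + ((v + 9) - 4)/2 = 7 + ((9 + v) - 4)/2 = 7 + (5 + v)/2 = 7 + (5/2 + v/2) = 19/2 + v/2)
n(o, Z) = -2*o (n(o, Z) = (Z + (-Z - o)) - o = -o - o = -2*o)
S(t) = -22 - 2*t (S(t) = -2*(11 + t) = -22 - 2*t)
m(P) = 3 - 1/(220 + 2*P) (m(P) = 3 - 1/((P - 1*(-220)) + P) = 3 - 1/((P + 220) + P) = 3 - 1/((220 + P) + P) = 3 - 1/(220 + 2*P))
m(p(-6, 14)) - S(603) = (659 + 6*(19/2 + (1/2)*(-6)))/(2*(110 + (19/2 + (1/2)*(-6)))) - (-22 - 2*603) = (659 + 6*(19/2 - 3))/(2*(110 + (19/2 - 3))) - (-22 - 1206) = (659 + 6*(13/2))/(2*(110 + 13/2)) - 1*(-1228) = (659 + 39)/(2*(233/2)) + 1228 = (1/2)*(2/233)*698 + 1228 = 698/233 + 1228 = 286822/233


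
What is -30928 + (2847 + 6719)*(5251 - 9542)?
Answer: -41078634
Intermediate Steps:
-30928 + (2847 + 6719)*(5251 - 9542) = -30928 + 9566*(-4291) = -30928 - 41047706 = -41078634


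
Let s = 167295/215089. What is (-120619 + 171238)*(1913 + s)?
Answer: 20836428149688/215089 ≈ 9.6873e+7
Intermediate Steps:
s = 167295/215089 (s = 167295*(1/215089) = 167295/215089 ≈ 0.77779)
(-120619 + 171238)*(1913 + s) = (-120619 + 171238)*(1913 + 167295/215089) = 50619*(411632552/215089) = 20836428149688/215089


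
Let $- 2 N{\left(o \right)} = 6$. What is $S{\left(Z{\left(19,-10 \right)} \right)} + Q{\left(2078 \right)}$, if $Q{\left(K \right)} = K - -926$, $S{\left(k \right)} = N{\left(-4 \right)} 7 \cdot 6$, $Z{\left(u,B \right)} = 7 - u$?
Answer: $2878$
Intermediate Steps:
$N{\left(o \right)} = -3$ ($N{\left(o \right)} = \left(- \frac{1}{2}\right) 6 = -3$)
$S{\left(k \right)} = -126$ ($S{\left(k \right)} = \left(-3\right) 7 \cdot 6 = \left(-21\right) 6 = -126$)
$Q{\left(K \right)} = 926 + K$ ($Q{\left(K \right)} = K + 926 = 926 + K$)
$S{\left(Z{\left(19,-10 \right)} \right)} + Q{\left(2078 \right)} = -126 + \left(926 + 2078\right) = -126 + 3004 = 2878$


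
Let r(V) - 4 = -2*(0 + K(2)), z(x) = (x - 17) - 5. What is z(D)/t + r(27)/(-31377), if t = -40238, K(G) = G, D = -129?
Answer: 151/40238 ≈ 0.0037527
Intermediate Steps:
z(x) = -22 + x (z(x) = (-17 + x) - 5 = -22 + x)
r(V) = 0 (r(V) = 4 - 2*(0 + 2) = 4 - 2*2 = 4 - 4 = 0)
z(D)/t + r(27)/(-31377) = (-22 - 129)/(-40238) + 0/(-31377) = -151*(-1/40238) + 0*(-1/31377) = 151/40238 + 0 = 151/40238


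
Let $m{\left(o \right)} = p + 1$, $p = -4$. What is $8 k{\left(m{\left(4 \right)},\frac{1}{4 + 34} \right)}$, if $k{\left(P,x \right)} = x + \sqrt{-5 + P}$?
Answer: $\frac{4}{19} + 16 i \sqrt{2} \approx 0.21053 + 22.627 i$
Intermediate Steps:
$m{\left(o \right)} = -3$ ($m{\left(o \right)} = -4 + 1 = -3$)
$8 k{\left(m{\left(4 \right)},\frac{1}{4 + 34} \right)} = 8 \left(\frac{1}{4 + 34} + \sqrt{-5 - 3}\right) = 8 \left(\frac{1}{38} + \sqrt{-8}\right) = 8 \left(\frac{1}{38} + 2 i \sqrt{2}\right) = \frac{4}{19} + 16 i \sqrt{2}$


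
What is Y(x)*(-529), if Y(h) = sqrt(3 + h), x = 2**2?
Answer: -529*sqrt(7) ≈ -1399.6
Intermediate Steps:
x = 4
Y(x)*(-529) = sqrt(3 + 4)*(-529) = sqrt(7)*(-529) = -529*sqrt(7)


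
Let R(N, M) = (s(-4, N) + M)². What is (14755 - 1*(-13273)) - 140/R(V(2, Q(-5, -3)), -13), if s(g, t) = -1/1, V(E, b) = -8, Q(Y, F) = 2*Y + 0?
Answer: 196191/7 ≈ 28027.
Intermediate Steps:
Q(Y, F) = 2*Y
s(g, t) = -1 (s(g, t) = -1*1 = -1)
R(N, M) = (-1 + M)²
(14755 - 1*(-13273)) - 140/R(V(2, Q(-5, -3)), -13) = (14755 - 1*(-13273)) - 140/(-1 - 13)² = (14755 + 13273) - 140/((-14)²) = 28028 - 140/196 = 28028 - 140*1/196 = 28028 - 5/7 = 196191/7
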